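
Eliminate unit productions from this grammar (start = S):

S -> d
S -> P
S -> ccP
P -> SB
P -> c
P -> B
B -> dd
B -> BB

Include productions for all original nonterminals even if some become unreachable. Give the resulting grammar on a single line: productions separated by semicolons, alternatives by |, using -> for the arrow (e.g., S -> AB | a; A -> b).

S -> c | d | BB | SB | dd | ccP; B -> BB | dd; P -> c | BB | SB | dd

Unit productions: P->B, S->P.
Unit pairs (A ⇒* B via units): (P,B), (S,B), (S,P).
S: inherits non-unit rules of {B, P, S} → BB | SB | c | ccP | d | dd.
B: inherits non-unit rules of {B} → BB | dd.
P: inherits non-unit rules of {B, P} → BB | SB | c | dd.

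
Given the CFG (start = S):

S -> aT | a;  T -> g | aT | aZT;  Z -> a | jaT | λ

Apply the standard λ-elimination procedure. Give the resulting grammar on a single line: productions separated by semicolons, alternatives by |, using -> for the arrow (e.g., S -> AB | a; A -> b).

S -> a | aT; T -> g | aT | aZT; Z -> a | jaT

Nullable set: {Z}.
T -> aZT: Z nullable, giving aT | aZT.
Drop Z -> λ.
Unchanged (no nullable symbols): S -> a; S -> aT; T -> aT; T -> g; Z -> a; Z -> jaT.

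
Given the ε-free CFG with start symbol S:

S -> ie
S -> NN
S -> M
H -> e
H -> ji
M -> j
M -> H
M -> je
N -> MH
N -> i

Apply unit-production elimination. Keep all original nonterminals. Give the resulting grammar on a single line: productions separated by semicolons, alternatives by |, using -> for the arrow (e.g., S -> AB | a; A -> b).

S -> e | j | NN | ie | je | ji; H -> e | ji; M -> e | j | je | ji; N -> i | MH

Unit productions: M->H, S->M.
Unit pairs (A ⇒* B via units): (M,H), (S,H), (S,M).
S: inherits non-unit rules of {H, M, S} → NN | e | ie | j | je | ji.
H: inherits non-unit rules of {H} → e | ji.
M: inherits non-unit rules of {H, M} → e | j | je | ji.
N: inherits non-unit rules of {N} → MH | i.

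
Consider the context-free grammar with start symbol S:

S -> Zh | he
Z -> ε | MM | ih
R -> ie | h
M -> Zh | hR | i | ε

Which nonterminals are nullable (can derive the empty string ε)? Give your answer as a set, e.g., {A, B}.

Directly nullable (have an ε-rule): {M, Z}.
Not nullable: R, S — each has a terminal in every rule's right-hand side or depends on a non-nullable symbol.

{M, Z}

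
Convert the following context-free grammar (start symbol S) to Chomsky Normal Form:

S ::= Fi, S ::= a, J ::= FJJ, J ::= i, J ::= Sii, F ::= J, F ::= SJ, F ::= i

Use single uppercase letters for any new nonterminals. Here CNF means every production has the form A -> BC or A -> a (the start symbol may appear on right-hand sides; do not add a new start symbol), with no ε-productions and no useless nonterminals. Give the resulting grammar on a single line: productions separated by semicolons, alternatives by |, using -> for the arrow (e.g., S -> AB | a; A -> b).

S -> a | FA; A -> i; B -> JJ; C -> AA; D -> JJ; E -> AA; F -> i | FB | SC | SJ; J -> i | FD | SE

No ε-productions.
After unit-elimination: S -> a | Fi; F -> i | SJ | FJJ | Sii; J -> i | FJJ | Sii.
TERM: introduce A -> i and substitute in every rule of length ≥2.
BIN: F -> FJJ becomes F -> FB, B -> JJ; F -> SAA becomes F -> SC, C -> AA; J -> FJJ becomes J -> FD, D -> JJ; J -> SAA becomes J -> SE, E -> AA.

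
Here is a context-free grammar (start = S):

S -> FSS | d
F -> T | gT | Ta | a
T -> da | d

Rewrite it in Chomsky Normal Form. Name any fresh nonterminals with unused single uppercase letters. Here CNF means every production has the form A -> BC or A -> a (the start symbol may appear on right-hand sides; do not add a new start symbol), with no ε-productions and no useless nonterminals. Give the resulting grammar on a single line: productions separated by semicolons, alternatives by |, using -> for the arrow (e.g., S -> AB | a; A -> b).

S -> d | FD; A -> a; B -> d; C -> g; D -> SS; F -> a | d | BA | CT | TA; T -> d | BA

No ε-productions.
After unit-elimination: S -> d | FSS; F -> a | d | Ta | da | gT; T -> d | da.
TERM: introduce A -> a, B -> d, C -> g and substitute in every rule of length ≥2.
BIN: S -> FSS becomes S -> FD, D -> SS.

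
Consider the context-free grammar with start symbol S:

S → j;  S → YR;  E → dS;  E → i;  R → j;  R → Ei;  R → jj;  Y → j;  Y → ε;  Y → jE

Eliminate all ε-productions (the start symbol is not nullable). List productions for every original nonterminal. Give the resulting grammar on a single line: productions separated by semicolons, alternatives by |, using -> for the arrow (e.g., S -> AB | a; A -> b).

Nullable set: {Y}.
S -> YR: Y nullable, giving R | YR.
Drop Y -> ε.
Unchanged (no nullable symbols): S -> j; E -> dS; E -> i; R -> Ei; R -> j; R -> jj; Y -> j; Y -> jE.

S -> R | j | YR; E -> i | dS; R -> j | Ei | jj; Y -> j | jE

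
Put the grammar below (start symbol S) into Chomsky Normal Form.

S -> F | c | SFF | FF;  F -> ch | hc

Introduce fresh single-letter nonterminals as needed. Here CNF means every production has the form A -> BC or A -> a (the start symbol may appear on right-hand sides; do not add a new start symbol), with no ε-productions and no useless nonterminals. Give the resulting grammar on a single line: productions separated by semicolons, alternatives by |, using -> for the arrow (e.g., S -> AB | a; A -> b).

No ε-productions.
After unit-elimination: S -> c | FF | ch | hc | SFF; F -> ch | hc.
TERM: introduce A -> c, B -> h and substitute in every rule of length ≥2.
BIN: S -> SFF becomes S -> SC, C -> FF.

S -> c | AB | BA | FF | SC; A -> c; B -> h; C -> FF; F -> AB | BA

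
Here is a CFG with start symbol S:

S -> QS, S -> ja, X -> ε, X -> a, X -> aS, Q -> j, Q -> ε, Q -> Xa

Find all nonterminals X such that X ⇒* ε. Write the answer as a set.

{Q, X}

Directly nullable (have an ε-rule): {Q, X}.
Not nullable: S — each has a terminal in every rule's right-hand side or depends on a non-nullable symbol.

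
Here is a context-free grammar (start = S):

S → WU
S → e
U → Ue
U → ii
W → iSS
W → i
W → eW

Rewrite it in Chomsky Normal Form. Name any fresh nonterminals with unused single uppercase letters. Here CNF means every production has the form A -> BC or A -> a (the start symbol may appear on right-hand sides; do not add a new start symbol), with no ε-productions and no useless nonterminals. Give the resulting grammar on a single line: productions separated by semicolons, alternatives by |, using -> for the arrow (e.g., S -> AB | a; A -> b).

No ε-productions.
No unit productions to eliminate.
TERM: introduce A -> e, B -> i and substitute in every rule of length ≥2.
BIN: W -> BSS becomes W -> BC, C -> SS.

S -> e | WU; A -> e; B -> i; C -> SS; U -> BB | UA; W -> i | AW | BC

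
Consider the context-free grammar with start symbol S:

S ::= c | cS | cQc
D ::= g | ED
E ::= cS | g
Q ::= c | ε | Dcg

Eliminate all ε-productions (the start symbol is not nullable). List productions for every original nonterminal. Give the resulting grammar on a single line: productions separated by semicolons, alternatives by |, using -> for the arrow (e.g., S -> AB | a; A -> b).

S -> c | cS | cc | cQc; D -> g | ED; E -> g | cS; Q -> c | Dcg

Nullable set: {Q}.
S -> cQc: Q nullable, giving cQc | cc.
Drop Q -> ε.
Unchanged (no nullable symbols): S -> c; S -> cS; D -> ED; D -> g; E -> cS; E -> g; Q -> Dcg; Q -> c.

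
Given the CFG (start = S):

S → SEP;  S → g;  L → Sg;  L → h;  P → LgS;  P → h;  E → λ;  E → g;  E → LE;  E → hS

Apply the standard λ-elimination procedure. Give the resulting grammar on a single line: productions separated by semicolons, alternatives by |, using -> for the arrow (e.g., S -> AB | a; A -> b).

Nullable set: {E}.
S -> SEP: E nullable, giving SEP | SP.
Drop E -> λ.
E -> LE: E nullable, giving L | LE.
Unchanged (no nullable symbols): S -> g; E -> g; E -> hS; L -> Sg; L -> h; P -> LgS; P -> h.

S -> g | SP | SEP; E -> L | g | LE | hS; L -> h | Sg; P -> h | LgS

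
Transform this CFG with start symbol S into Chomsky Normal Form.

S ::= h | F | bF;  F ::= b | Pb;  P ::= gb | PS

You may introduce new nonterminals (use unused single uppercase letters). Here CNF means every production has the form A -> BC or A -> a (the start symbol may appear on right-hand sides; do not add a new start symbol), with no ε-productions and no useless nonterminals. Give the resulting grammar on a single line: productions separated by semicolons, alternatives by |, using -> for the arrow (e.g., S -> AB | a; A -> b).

No ε-productions.
After unit-elimination: S -> b | h | Pb | bF; F -> b | Pb; P -> PS | gb.
TERM: introduce A -> b, B -> g and substitute in every rule of length ≥2.

S -> b | h | AF | PA; A -> b; B -> g; F -> b | PA; P -> BA | PS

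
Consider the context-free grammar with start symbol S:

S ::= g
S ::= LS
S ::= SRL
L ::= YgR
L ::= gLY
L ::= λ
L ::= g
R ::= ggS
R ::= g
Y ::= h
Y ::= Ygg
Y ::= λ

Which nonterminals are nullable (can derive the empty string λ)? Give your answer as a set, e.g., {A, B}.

Directly nullable (have an ε-rule): {L, Y}.
Not nullable: R, S — each has a terminal in every rule's right-hand side or depends on a non-nullable symbol.

{L, Y}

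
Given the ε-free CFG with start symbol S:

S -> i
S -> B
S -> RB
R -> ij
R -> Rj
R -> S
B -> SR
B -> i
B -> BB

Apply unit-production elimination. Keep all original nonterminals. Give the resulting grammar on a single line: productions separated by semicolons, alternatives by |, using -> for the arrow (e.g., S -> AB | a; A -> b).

Unit productions: R->S, S->B.
Unit pairs (A ⇒* B via units): (R,B), (R,S), (S,B).
S: inherits non-unit rules of {B, S} → BB | RB | SR | i.
B: inherits non-unit rules of {B} → BB | SR | i.
R: inherits non-unit rules of {B, R, S} → BB | RB | Rj | SR | i | ij.

S -> i | BB | RB | SR; B -> i | BB | SR; R -> i | BB | RB | Rj | SR | ij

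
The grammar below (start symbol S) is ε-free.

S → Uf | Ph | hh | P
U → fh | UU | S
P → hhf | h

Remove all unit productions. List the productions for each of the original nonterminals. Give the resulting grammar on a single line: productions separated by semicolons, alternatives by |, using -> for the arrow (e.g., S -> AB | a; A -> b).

Unit productions: S->P, U->S.
Unit pairs (A ⇒* B via units): (S,P), (U,P), (U,S).
S: inherits non-unit rules of {P, S} → Ph | Uf | h | hh | hhf.
P: inherits non-unit rules of {P} → h | hhf.
U: inherits non-unit rules of {P, S, U} → Ph | UU | Uf | fh | h | hh | hhf.

S -> h | Ph | Uf | hh | hhf; P -> h | hhf; U -> h | Ph | UU | Uf | fh | hh | hhf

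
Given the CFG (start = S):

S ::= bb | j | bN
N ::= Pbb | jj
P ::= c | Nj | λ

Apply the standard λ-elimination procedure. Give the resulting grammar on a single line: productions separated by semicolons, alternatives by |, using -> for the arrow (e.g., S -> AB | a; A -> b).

S -> j | bN | bb; N -> bb | jj | Pbb; P -> c | Nj

Nullable set: {P}.
N -> Pbb: P nullable, giving Pbb | bb.
Drop P -> λ.
Unchanged (no nullable symbols): S -> bN; S -> bb; S -> j; N -> jj; P -> Nj; P -> c.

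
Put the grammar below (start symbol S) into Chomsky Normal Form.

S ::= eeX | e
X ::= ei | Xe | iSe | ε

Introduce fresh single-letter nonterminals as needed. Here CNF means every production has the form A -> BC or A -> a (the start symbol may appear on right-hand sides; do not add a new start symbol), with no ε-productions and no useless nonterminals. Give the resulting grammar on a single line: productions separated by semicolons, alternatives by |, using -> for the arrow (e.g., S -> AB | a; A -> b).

Nullable: {X}; after ε-elimination: S -> e | ee | eeX; X -> e | Xe | ei | iSe.
No unit productions to eliminate.
TERM: introduce A -> e, B -> i and substitute in every rule of length ≥2.
BIN: S -> AAX becomes S -> AC, C -> AX; X -> BSA becomes X -> BD, D -> SA.

S -> e | AA | AC; A -> e; B -> i; C -> AX; D -> SA; X -> e | AB | BD | XA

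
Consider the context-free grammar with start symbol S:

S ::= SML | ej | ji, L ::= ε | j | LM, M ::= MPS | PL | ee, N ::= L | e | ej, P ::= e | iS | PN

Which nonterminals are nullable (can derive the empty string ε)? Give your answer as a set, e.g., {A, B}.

{L, N}

Directly nullable (have an ε-rule): {L}.
N is nullable via N -> L (every symbol on the right is already known nullable).
Not nullable: M, P, S — each has a terminal in every rule's right-hand side or depends on a non-nullable symbol.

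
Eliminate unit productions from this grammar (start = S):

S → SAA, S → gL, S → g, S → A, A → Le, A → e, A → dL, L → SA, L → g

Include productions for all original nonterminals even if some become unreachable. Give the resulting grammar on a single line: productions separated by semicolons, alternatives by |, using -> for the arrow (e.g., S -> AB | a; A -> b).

Unit productions: S->A.
Unit pairs (A ⇒* B via units): (S,A).
S: inherits non-unit rules of {A, S} → Le | SAA | dL | e | g | gL.
A: inherits non-unit rules of {A} → Le | dL | e.
L: inherits non-unit rules of {L} → SA | g.

S -> e | g | Le | dL | gL | SAA; A -> e | Le | dL; L -> g | SA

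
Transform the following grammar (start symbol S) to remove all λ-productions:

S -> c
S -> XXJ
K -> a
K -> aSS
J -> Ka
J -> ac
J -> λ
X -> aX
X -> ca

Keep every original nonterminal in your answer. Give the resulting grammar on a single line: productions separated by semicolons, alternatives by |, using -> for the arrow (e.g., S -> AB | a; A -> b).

Nullable set: {J}.
S -> XXJ: J nullable, giving XX | XXJ.
Drop J -> λ.
Unchanged (no nullable symbols): S -> c; J -> Ka; J -> ac; K -> a; K -> aSS; X -> aX; X -> ca.

S -> c | XX | XXJ; J -> Ka | ac; K -> a | aSS; X -> aX | ca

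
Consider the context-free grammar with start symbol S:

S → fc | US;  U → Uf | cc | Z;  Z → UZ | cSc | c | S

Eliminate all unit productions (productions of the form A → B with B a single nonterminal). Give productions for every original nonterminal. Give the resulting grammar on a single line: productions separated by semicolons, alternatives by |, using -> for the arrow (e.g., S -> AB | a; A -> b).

Unit productions: U->Z, Z->S.
Unit pairs (A ⇒* B via units): (U,S), (U,Z), (Z,S).
S: inherits non-unit rules of {S} → US | fc.
U: inherits non-unit rules of {S, U, Z} → US | UZ | Uf | c | cSc | cc | fc.
Z: inherits non-unit rules of {S, Z} → US | UZ | c | cSc | fc.

S -> US | fc; U -> c | US | UZ | Uf | cc | fc | cSc; Z -> c | US | UZ | fc | cSc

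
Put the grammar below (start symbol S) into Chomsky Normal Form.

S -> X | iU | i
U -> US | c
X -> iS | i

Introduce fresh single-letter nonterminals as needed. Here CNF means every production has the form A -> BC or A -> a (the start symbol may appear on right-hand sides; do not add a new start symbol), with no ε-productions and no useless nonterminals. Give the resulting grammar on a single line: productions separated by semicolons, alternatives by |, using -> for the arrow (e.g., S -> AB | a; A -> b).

No ε-productions.
After unit-elimination: S -> i | iS | iU; U -> c | US; X -> i | iS.
TERM: introduce A -> i and substitute in every rule of length ≥2.
Drop unreachable/unproductive: X.

S -> i | AS | AU; A -> i; U -> c | US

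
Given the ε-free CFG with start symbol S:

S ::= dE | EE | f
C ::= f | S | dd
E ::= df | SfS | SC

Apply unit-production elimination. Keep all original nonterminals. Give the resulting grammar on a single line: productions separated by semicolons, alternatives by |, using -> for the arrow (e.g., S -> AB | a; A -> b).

S -> f | EE | dE; C -> f | EE | dE | dd; E -> SC | df | SfS

Unit productions: C->S.
Unit pairs (A ⇒* B via units): (C,S).
S: inherits non-unit rules of {S} → EE | dE | f.
C: inherits non-unit rules of {C, S} → EE | dE | dd | f.
E: inherits non-unit rules of {E} → SC | SfS | df.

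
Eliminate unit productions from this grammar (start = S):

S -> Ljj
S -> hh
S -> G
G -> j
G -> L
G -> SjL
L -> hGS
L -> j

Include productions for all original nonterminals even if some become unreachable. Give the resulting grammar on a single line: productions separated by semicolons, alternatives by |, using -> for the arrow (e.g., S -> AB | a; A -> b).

S -> j | hh | Ljj | SjL | hGS; G -> j | SjL | hGS; L -> j | hGS

Unit productions: G->L, S->G.
Unit pairs (A ⇒* B via units): (G,L), (S,G), (S,L).
S: inherits non-unit rules of {G, L, S} → Ljj | SjL | hGS | hh | j.
G: inherits non-unit rules of {G, L} → SjL | hGS | j.
L: inherits non-unit rules of {L} → hGS | j.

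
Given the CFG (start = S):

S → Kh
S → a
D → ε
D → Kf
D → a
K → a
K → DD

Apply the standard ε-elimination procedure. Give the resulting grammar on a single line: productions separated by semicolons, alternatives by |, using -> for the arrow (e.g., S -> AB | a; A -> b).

S -> a | h | Kh; D -> a | f | Kf; K -> D | a | DD

Nullable set: {D, K}.
S -> Kh: K nullable, giving Kh | h.
Drop D -> ε.
D -> Kf: K nullable, giving Kf | f.
K -> DD: D, D nullable, giving D | DD.
Unchanged (no nullable symbols): S -> a; D -> a; K -> a.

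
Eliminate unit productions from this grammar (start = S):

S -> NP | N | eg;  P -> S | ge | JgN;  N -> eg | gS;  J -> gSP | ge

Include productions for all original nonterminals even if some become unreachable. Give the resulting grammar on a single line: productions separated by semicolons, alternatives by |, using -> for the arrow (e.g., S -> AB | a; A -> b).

Unit productions: P->S, S->N.
Unit pairs (A ⇒* B via units): (P,N), (P,S), (S,N).
S: inherits non-unit rules of {N, S} → NP | eg | gS.
J: inherits non-unit rules of {J} → gSP | ge.
N: inherits non-unit rules of {N} → eg | gS.
P: inherits non-unit rules of {N, P, S} → JgN | NP | eg | gS | ge.

S -> NP | eg | gS; J -> ge | gSP; N -> eg | gS; P -> NP | eg | gS | ge | JgN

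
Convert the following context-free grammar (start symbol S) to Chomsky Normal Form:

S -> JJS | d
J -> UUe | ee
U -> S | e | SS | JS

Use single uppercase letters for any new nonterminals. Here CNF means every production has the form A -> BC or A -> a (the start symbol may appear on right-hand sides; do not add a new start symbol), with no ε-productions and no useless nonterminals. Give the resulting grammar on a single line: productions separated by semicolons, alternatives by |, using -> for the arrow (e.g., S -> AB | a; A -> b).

No ε-productions.
After unit-elimination: S -> d | JJS; J -> ee | UUe; U -> d | e | JS | SS | JJS.
TERM: introduce A -> e and substitute in every rule of length ≥2.
BIN: J -> UUA becomes J -> UB, B -> UA; S -> JJS becomes S -> JC, C -> JS; U -> JJS becomes U -> JD, D -> JS.

S -> d | JC; A -> e; B -> UA; C -> JS; D -> JS; J -> AA | UB; U -> d | e | JD | JS | SS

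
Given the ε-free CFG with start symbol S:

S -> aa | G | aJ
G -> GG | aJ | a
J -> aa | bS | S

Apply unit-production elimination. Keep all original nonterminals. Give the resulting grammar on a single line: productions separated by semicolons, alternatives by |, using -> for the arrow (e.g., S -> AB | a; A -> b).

S -> a | GG | aJ | aa; G -> a | GG | aJ; J -> a | GG | aJ | aa | bS

Unit productions: J->S, S->G.
Unit pairs (A ⇒* B via units): (J,G), (J,S), (S,G).
S: inherits non-unit rules of {G, S} → GG | a | aJ | aa.
G: inherits non-unit rules of {G} → GG | a | aJ.
J: inherits non-unit rules of {G, J, S} → GG | a | aJ | aa | bS.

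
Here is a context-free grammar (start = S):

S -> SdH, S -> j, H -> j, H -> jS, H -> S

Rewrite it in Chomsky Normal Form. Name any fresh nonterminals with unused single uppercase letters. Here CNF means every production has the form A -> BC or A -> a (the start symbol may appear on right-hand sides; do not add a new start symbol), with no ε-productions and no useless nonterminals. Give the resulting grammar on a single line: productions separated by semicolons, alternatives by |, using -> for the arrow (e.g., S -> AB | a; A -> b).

No ε-productions.
After unit-elimination: S -> j | SdH; H -> j | jS | SdH.
TERM: introduce A -> d, B -> j and substitute in every rule of length ≥2.
BIN: H -> SAH becomes H -> SC, C -> AH; S -> SAH becomes S -> SD, D -> AH.

S -> j | SD; A -> d; B -> j; C -> AH; D -> AH; H -> j | BS | SC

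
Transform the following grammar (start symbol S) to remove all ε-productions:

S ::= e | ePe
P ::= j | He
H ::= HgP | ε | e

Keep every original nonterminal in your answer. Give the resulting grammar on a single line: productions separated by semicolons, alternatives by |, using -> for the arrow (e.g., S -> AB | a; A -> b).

S -> e | ePe; H -> e | gP | HgP; P -> e | j | He

Nullable set: {H}.
Drop H -> ε.
H -> HgP: H nullable, giving HgP | gP.
P -> He: H nullable, giving He | e.
Unchanged (no nullable symbols): S -> e; S -> ePe; H -> e; P -> j.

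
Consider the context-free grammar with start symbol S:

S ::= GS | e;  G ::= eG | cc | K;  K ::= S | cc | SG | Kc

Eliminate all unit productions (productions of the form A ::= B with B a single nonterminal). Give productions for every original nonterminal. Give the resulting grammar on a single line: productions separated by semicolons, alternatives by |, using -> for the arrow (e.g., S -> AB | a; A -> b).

S -> e | GS; G -> e | GS | Kc | SG | cc | eG; K -> e | GS | Kc | SG | cc

Unit productions: G->K, K->S.
Unit pairs (A ⇒* B via units): (G,K), (G,S), (K,S).
S: inherits non-unit rules of {S} → GS | e.
G: inherits non-unit rules of {G, K, S} → GS | Kc | SG | cc | e | eG.
K: inherits non-unit rules of {K, S} → GS | Kc | SG | cc | e.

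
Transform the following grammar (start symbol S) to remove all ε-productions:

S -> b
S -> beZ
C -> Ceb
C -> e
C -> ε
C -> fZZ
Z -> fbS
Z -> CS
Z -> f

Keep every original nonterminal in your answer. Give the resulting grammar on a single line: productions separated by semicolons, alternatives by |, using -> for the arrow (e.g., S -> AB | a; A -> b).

S -> b | beZ; C -> e | eb | Ceb | fZZ; Z -> S | f | CS | fbS

Nullable set: {C}.
Drop C -> ε.
C -> Ceb: C nullable, giving Ceb | eb.
Z -> CS: C nullable, giving CS | S.
Unchanged (no nullable symbols): S -> b; S -> beZ; C -> e; C -> fZZ; Z -> f; Z -> fbS.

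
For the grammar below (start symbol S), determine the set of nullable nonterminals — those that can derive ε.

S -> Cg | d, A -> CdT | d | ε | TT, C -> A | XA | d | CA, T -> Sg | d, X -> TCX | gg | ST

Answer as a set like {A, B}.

{A, C}

Directly nullable (have an ε-rule): {A}.
C is nullable via C -> A (every symbol on the right is already known nullable).
Not nullable: S, T, X — each has a terminal in every rule's right-hand side or depends on a non-nullable symbol.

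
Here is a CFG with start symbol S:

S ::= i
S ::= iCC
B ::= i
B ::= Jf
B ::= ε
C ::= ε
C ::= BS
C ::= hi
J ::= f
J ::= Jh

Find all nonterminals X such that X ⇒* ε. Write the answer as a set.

Directly nullable (have an ε-rule): {B, C}.
Not nullable: J, S — each has a terminal in every rule's right-hand side or depends on a non-nullable symbol.

{B, C}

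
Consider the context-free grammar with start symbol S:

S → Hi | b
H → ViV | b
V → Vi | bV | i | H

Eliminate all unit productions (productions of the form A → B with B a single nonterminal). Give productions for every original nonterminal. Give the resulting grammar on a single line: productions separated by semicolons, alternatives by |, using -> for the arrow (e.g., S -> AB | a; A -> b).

Unit productions: V->H.
Unit pairs (A ⇒* B via units): (V,H).
S: inherits non-unit rules of {S} → Hi | b.
H: inherits non-unit rules of {H} → ViV | b.
V: inherits non-unit rules of {H, V} → Vi | ViV | b | bV | i.

S -> b | Hi; H -> b | ViV; V -> b | i | Vi | bV | ViV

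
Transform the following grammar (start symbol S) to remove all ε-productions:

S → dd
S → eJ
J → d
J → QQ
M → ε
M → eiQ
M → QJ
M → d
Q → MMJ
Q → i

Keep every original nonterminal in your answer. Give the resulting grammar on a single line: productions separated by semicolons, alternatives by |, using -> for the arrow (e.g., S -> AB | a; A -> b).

Nullable set: {M}.
Drop M -> ε.
Q -> MMJ: M, M nullable, giving J | MJ | MMJ.
Unchanged (no nullable symbols): S -> dd; S -> eJ; J -> QQ; J -> d; M -> QJ; M -> d; M -> eiQ; Q -> i.

S -> dd | eJ; J -> d | QQ; M -> d | QJ | eiQ; Q -> J | i | MJ | MMJ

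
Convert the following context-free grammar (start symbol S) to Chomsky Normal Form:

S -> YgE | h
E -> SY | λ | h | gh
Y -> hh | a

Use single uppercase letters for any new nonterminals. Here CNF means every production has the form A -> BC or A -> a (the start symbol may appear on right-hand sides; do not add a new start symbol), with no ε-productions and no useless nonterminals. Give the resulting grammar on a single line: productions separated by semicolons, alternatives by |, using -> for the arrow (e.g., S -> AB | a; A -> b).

Nullable: {E}; after ε-elimination: S -> h | Yg | YgE; E -> h | SY | gh; Y -> a | hh.
No unit productions to eliminate.
TERM: introduce A -> g, B -> h and substitute in every rule of length ≥2.
BIN: S -> YAE becomes S -> YC, C -> AE.

S -> h | YA | YC; A -> g; B -> h; C -> AE; E -> h | AB | SY; Y -> a | BB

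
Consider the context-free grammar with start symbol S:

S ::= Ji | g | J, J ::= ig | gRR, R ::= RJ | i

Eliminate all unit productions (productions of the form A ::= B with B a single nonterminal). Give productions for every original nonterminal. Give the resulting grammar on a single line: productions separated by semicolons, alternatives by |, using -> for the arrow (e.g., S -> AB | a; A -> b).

S -> g | Ji | ig | gRR; J -> ig | gRR; R -> i | RJ

Unit productions: S->J.
Unit pairs (A ⇒* B via units): (S,J).
S: inherits non-unit rules of {J, S} → Ji | g | gRR | ig.
J: inherits non-unit rules of {J} → gRR | ig.
R: inherits non-unit rules of {R} → RJ | i.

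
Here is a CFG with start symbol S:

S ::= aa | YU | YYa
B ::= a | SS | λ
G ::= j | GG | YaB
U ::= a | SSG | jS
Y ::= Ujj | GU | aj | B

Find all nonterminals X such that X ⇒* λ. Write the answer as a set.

Directly nullable (have an ε-rule): {B}.
Y is nullable via Y -> B (every symbol on the right is already known nullable).
Not nullable: G, S, U — each has a terminal in every rule's right-hand side or depends on a non-nullable symbol.

{B, Y}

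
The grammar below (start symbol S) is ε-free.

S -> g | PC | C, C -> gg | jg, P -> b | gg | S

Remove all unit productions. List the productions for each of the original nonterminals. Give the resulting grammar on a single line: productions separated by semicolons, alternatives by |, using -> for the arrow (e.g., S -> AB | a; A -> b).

Unit productions: P->S, S->C.
Unit pairs (A ⇒* B via units): (P,C), (P,S), (S,C).
S: inherits non-unit rules of {C, S} → PC | g | gg | jg.
C: inherits non-unit rules of {C} → gg | jg.
P: inherits non-unit rules of {C, P, S} → PC | b | g | gg | jg.

S -> g | PC | gg | jg; C -> gg | jg; P -> b | g | PC | gg | jg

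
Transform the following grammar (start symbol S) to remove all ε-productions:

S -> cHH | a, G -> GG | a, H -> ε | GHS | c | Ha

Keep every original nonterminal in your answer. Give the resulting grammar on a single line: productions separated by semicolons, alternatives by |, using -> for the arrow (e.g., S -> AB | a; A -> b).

S -> a | c | cH | cHH; G -> a | GG; H -> a | c | GS | Ha | GHS

Nullable set: {H}.
S -> cHH: H, H nullable, giving c | cH | cHH.
Drop H -> ε.
H -> GHS: H nullable, giving GHS | GS.
H -> Ha: H nullable, giving Ha | a.
Unchanged (no nullable symbols): S -> a; G -> GG; G -> a; H -> c.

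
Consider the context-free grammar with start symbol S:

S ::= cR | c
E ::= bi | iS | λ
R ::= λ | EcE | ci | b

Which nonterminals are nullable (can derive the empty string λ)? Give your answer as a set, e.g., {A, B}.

Directly nullable (have an ε-rule): {E, R}.
Not nullable: S — each has a terminal in every rule's right-hand side or depends on a non-nullable symbol.

{E, R}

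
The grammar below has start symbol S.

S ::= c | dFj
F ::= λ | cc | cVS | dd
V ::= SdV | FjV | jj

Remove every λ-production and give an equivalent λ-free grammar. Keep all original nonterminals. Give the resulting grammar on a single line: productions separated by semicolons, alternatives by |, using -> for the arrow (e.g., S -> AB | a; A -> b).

Nullable set: {F}.
S -> dFj: F nullable, giving dFj | dj.
Drop F -> λ.
V -> FjV: F nullable, giving FjV | jV.
Unchanged (no nullable symbols): S -> c; F -> cVS; F -> cc; F -> dd; V -> SdV; V -> jj.

S -> c | dj | dFj; F -> cc | dd | cVS; V -> jV | jj | FjV | SdV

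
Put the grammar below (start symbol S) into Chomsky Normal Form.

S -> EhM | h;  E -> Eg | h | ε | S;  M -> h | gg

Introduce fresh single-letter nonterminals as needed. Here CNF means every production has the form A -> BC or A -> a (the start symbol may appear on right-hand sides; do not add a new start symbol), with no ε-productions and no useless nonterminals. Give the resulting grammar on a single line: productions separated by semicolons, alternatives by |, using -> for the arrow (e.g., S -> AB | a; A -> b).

S -> h | BM | ED; A -> g; B -> h; C -> BM; D -> BM; E -> g | h | BM | EA | EC; M -> h | AA

Nullable: {E}; after ε-elimination: S -> h | hM | EhM; E -> S | g | h | Eg; M -> h | gg.
After unit-elimination: S -> h | hM | EhM; E -> g | h | Eg | hM | EhM; M -> h | gg.
TERM: introduce A -> g, B -> h and substitute in every rule of length ≥2.
BIN: E -> EBM becomes E -> EC, C -> BM; S -> EBM becomes S -> ED, D -> BM.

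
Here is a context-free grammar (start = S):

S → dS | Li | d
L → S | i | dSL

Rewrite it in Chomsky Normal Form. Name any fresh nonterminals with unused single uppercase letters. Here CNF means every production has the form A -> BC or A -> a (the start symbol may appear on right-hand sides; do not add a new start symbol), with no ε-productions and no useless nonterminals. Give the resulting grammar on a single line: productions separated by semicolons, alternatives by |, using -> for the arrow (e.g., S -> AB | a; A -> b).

No ε-productions.
After unit-elimination: S -> d | Li | dS; L -> d | i | Li | dS | dSL.
TERM: introduce B -> d, A -> i and substitute in every rule of length ≥2.
BIN: L -> BSL becomes L -> BC, C -> SL.

S -> d | BS | LA; A -> i; B -> d; C -> SL; L -> d | i | BC | BS | LA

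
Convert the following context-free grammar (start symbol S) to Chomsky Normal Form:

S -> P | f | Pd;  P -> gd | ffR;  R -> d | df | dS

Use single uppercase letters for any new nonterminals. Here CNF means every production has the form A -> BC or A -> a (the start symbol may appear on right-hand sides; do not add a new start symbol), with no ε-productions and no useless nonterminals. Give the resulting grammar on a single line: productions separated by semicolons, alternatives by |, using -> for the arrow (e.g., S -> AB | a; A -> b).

S -> f | AE | BC | PC; A -> f; B -> g; C -> d; D -> AR; E -> AR; P -> AD | BC; R -> d | CA | CS

No ε-productions.
After unit-elimination: S -> f | Pd | gd | ffR; P -> gd | ffR; R -> d | dS | df.
TERM: introduce C -> d, A -> f, B -> g and substitute in every rule of length ≥2.
BIN: P -> AAR becomes P -> AD, D -> AR; S -> AAR becomes S -> AE, E -> AR.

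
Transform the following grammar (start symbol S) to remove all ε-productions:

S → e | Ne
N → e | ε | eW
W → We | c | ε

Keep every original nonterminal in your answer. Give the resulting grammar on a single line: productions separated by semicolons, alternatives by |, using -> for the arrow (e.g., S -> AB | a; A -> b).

S -> e | Ne; N -> e | eW; W -> c | e | We

Nullable set: {N, W}.
S -> Ne: N nullable, giving Ne | e.
Drop N -> ε.
N -> eW: W nullable, giving e | eW.
Drop W -> ε.
W -> We: W nullable, giving We | e.
Unchanged (no nullable symbols): S -> e; N -> e; W -> c.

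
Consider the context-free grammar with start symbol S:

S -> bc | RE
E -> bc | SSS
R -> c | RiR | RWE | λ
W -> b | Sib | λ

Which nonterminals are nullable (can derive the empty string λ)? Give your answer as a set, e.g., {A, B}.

Directly nullable (have an ε-rule): {R, W}.
Not nullable: E, S — each has a terminal in every rule's right-hand side or depends on a non-nullable symbol.

{R, W}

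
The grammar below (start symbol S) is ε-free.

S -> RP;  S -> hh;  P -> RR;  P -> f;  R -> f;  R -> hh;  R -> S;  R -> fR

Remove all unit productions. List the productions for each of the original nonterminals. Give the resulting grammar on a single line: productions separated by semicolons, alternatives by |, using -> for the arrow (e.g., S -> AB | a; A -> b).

S -> RP | hh; P -> f | RR; R -> f | RP | fR | hh

Unit productions: R->S.
Unit pairs (A ⇒* B via units): (R,S).
S: inherits non-unit rules of {S} → RP | hh.
P: inherits non-unit rules of {P} → RR | f.
R: inherits non-unit rules of {R, S} → RP | f | fR | hh.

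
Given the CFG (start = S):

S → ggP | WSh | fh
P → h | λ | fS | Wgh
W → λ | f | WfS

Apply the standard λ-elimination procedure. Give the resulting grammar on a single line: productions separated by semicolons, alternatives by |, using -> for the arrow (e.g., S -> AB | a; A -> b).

Nullable set: {P, W}.
S -> WSh: W nullable, giving Sh | WSh.
S -> ggP: P nullable, giving gg | ggP.
Drop P -> λ.
P -> Wgh: W nullable, giving Wgh | gh.
Drop W -> λ.
W -> WfS: W nullable, giving WfS | fS.
Unchanged (no nullable symbols): S -> fh; P -> fS; P -> h; W -> f.

S -> Sh | fh | gg | WSh | ggP; P -> h | fS | gh | Wgh; W -> f | fS | WfS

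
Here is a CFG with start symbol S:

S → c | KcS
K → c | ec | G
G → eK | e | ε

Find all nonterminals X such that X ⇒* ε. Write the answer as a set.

Directly nullable (have an ε-rule): {G}.
K is nullable via K -> G (every symbol on the right is already known nullable).
Not nullable: S — each has a terminal in every rule's right-hand side or depends on a non-nullable symbol.

{G, K}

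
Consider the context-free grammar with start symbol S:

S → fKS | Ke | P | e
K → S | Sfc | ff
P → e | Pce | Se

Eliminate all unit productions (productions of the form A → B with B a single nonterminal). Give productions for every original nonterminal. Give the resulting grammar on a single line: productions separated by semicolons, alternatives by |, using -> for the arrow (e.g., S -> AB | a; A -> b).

S -> e | Ke | Se | Pce | fKS; K -> e | Ke | Se | ff | Pce | Sfc | fKS; P -> e | Se | Pce

Unit productions: K->S, S->P.
Unit pairs (A ⇒* B via units): (K,P), (K,S), (S,P).
S: inherits non-unit rules of {P, S} → Ke | Pce | Se | e | fKS.
K: inherits non-unit rules of {K, P, S} → Ke | Pce | Se | Sfc | e | fKS | ff.
P: inherits non-unit rules of {P} → Pce | Se | e.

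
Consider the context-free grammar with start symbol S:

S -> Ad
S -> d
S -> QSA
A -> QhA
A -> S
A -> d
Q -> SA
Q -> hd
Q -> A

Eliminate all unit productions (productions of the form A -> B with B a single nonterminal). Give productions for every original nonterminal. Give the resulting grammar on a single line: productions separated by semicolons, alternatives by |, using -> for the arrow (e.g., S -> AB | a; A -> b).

S -> d | Ad | QSA; A -> d | Ad | QSA | QhA; Q -> d | Ad | SA | hd | QSA | QhA

Unit productions: A->S, Q->A.
Unit pairs (A ⇒* B via units): (A,S), (Q,A), (Q,S).
S: inherits non-unit rules of {S} → Ad | QSA | d.
A: inherits non-unit rules of {A, S} → Ad | QSA | QhA | d.
Q: inherits non-unit rules of {A, Q, S} → Ad | QSA | QhA | SA | d | hd.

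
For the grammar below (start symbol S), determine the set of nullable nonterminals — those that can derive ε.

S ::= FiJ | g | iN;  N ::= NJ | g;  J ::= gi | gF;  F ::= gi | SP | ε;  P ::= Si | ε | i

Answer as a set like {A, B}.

Directly nullable (have an ε-rule): {F, P}.
Not nullable: J, N, S — each has a terminal in every rule's right-hand side or depends on a non-nullable symbol.

{F, P}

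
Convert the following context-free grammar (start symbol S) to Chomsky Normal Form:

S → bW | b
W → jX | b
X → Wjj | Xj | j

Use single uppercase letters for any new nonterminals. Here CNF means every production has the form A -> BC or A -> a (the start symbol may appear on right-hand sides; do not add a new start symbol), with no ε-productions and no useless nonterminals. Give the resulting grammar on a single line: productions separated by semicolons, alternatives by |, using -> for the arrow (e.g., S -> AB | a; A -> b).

S -> b | AW; A -> b; B -> j; C -> BB; W -> b | BX; X -> j | WC | XB

No ε-productions.
No unit productions to eliminate.
TERM: introduce A -> b, B -> j and substitute in every rule of length ≥2.
BIN: X -> WBB becomes X -> WC, C -> BB.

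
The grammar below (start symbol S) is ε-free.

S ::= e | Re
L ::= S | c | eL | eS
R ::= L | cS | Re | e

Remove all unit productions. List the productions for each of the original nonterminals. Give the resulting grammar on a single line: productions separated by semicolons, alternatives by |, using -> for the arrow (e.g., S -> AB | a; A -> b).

S -> e | Re; L -> c | e | Re | eL | eS; R -> c | e | Re | cS | eL | eS

Unit productions: L->S, R->L.
Unit pairs (A ⇒* B via units): (L,S), (R,L), (R,S).
S: inherits non-unit rules of {S} → Re | e.
L: inherits non-unit rules of {L, S} → Re | c | e | eL | eS.
R: inherits non-unit rules of {L, R, S} → Re | c | cS | e | eL | eS.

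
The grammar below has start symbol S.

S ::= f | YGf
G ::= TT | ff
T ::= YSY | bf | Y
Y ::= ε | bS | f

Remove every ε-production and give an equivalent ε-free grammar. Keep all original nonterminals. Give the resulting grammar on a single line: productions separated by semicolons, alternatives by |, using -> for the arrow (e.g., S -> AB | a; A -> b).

S -> f | Gf | Yf | YGf; G -> T | TT | ff; T -> S | Y | SY | YS | bf | YSY; Y -> f | bS

Nullable set: {G, T, Y}.
S -> YGf: Y, G nullable, giving Gf | YGf | Yf | f.
G -> TT: T, T nullable, giving T | TT.
T -> Y: Y nullable, giving Y.
T -> YSY: Y, Y nullable, giving S | SY | YS | YSY.
Drop Y -> ε.
Unchanged (no nullable symbols): S -> f; G -> ff; T -> bf; Y -> bS; Y -> f.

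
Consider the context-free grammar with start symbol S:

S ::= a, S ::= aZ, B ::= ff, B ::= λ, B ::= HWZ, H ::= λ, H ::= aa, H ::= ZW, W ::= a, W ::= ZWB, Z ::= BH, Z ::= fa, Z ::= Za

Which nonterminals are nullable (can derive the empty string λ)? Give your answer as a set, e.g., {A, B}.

{B, H, Z}

Directly nullable (have an ε-rule): {B, H}.
Z is nullable via Z -> BH (every symbol on the right is already known nullable).
Not nullable: S, W — each has a terminal in every rule's right-hand side or depends on a non-nullable symbol.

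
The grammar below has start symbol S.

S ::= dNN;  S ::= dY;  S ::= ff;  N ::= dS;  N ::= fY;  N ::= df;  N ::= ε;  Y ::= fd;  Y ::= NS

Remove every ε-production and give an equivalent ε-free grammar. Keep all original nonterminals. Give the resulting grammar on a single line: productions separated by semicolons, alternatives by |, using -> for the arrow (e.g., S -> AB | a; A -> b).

S -> d | dN | dY | ff | dNN; N -> dS | df | fY; Y -> S | NS | fd

Nullable set: {N}.
S -> dNN: N, N nullable, giving d | dN | dNN.
Drop N -> ε.
Y -> NS: N nullable, giving NS | S.
Unchanged (no nullable symbols): S -> dY; S -> ff; N -> dS; N -> df; N -> fY; Y -> fd.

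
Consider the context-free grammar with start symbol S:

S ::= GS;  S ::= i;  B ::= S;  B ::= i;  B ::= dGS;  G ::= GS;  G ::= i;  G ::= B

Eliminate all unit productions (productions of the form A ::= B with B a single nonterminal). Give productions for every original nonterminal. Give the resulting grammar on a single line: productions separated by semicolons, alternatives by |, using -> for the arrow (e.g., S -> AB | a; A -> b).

S -> i | GS; B -> i | GS | dGS; G -> i | GS | dGS

Unit productions: B->S, G->B.
Unit pairs (A ⇒* B via units): (B,S), (G,B), (G,S).
S: inherits non-unit rules of {S} → GS | i.
B: inherits non-unit rules of {B, S} → GS | dGS | i.
G: inherits non-unit rules of {B, G, S} → GS | dGS | i.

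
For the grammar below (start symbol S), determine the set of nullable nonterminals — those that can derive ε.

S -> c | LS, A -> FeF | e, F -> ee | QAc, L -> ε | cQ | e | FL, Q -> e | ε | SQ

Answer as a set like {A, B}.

Directly nullable (have an ε-rule): {L, Q}.
Not nullable: A, F, S — each has a terminal in every rule's right-hand side or depends on a non-nullable symbol.

{L, Q}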